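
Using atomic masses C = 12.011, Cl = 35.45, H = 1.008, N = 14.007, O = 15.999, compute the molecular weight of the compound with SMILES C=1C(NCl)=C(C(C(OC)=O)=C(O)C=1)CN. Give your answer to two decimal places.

230.65

Molecular formula: C9H11ClN2O3.
M = 9×12.011 + 1×35.45 + 11×1.008 + 2×14.007 + 3×15.999 = 230.65 g/mol.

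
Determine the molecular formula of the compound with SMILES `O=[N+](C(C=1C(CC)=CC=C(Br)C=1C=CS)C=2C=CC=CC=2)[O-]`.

C17H16BrNO2S

Heavy atoms from the SMILES: 1 Br, 17 C, 1 N, 2 O, 1 S.
Implicit hydrogens by atom environment:
  7 × C (aromatic): 1 H each → 7
  5 × C (aromatic): no H
  3 × C: 1 H each → 3
  1 × Br: no H
  1 × C: 3 H
  1 × C: 2 H
  1 × N (charge +1): no H
  1 × O: no H
  1 × O (charge -1): no H
  1 × S: 1 H
  Total hydrogens = 16.
Molecular formula: C17H16BrNO2S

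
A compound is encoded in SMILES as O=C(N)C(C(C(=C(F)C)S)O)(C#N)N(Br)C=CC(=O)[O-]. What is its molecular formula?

Heavy atoms from the SMILES: 1 Br, 10 C, 1 F, 3 N, 4 O, 1 S.
Implicit hydrogens by atom environment:
  6 × C: no H
  3 × C: 1 H each → 3
  2 × N: no H
  2 × O: no H
  1 × Br: no H
  1 × C: 3 H
  1 × F: no H
  1 × N: 2 H
  1 × O: 1 H
  1 × O (charge -1): no H
  1 × S: 1 H
  Total hydrogens = 10.
Net charge -1.
Molecular formula: C10H10BrFN3O4S-

C10H10BrFN3O4S-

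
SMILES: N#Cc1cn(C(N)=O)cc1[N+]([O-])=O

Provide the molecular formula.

Heavy atoms from the SMILES: 6 C, 4 N, 3 O.
Implicit hydrogens by atom environment:
  2 × C (aromatic): 1 H each → 2
  2 × C (aromatic): no H
  2 × C: no H
  2 × O: no H
  1 × N: 2 H
  1 × N (aromatic): no H
  1 × N: no H
  1 × N (charge +1): no H
  1 × O (charge -1): no H
  Total hydrogens = 4.
Molecular formula: C6H4N4O3

C6H4N4O3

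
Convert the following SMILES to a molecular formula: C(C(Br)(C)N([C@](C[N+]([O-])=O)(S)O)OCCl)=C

C7H12BrClN2O4S

Heavy atoms from the SMILES: 1 Br, 7 C, 1 Cl, 2 N, 4 O, 1 S.
Implicit hydrogens by atom environment:
  3 × C: 2 H each → 6
  2 × C: no H
  2 × O: no H
  1 × Br: no H
  1 × C: 3 H
  1 × C: 1 H
  1 × Cl: no H
  1 × N: no H
  1 × N (charge +1): no H
  1 × O: 1 H
  1 × O (charge -1): no H
  1 × S: 1 H
  Total hydrogens = 12.
Molecular formula: C7H12BrClN2O4S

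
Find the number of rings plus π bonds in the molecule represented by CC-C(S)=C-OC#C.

Molecular formula from the SMILES: C6H8OS.
DoU = (2C + 2 + N − H − X)/2 = (2·6 + 2 + 0 − 8 − 0)/2 = 6/2 = 3.
(Structurally: 0 ring(s) + 3 π bond(s) = 3.)

3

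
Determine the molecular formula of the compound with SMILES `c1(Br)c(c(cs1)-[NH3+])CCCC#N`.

C8H10BrN2S+

Heavy atoms from the SMILES: 1 Br, 8 C, 2 N, 1 S.
Implicit hydrogens by atom environment:
  3 × C: 2 H each → 6
  3 × C (aromatic): no H
  1 × Br: no H
  1 × C (aromatic): 1 H
  1 × C: no H
  1 × N (charge +1): 3 H
  1 × N: no H
  1 × S (aromatic): no H
  Total hydrogens = 10.
Net charge +1.
Molecular formula: C8H10BrN2S+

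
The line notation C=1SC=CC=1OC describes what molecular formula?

Heavy atoms from the SMILES: 5 C, 1 O, 1 S.
Implicit hydrogens by atom environment:
  3 × C (aromatic): 1 H each → 3
  1 × C: 3 H
  1 × C (aromatic): no H
  1 × O: no H
  1 × S (aromatic): no H
  Total hydrogens = 6.
Molecular formula: C5H6OS

C5H6OS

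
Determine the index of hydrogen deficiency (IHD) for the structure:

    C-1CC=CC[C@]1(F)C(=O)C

Molecular formula from the SMILES: C8H11FO.
DoU = (2C + 2 + N − H − X)/2 = (2·8 + 2 + 0 − 11 − 1)/2 = 6/2 = 3.
(Structurally: 1 ring(s) + 2 π bond(s) = 3.)

3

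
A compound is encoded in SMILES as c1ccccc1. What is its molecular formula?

C6H6

Heavy atoms from the SMILES: 6 C.
Implicit hydrogens by atom environment:
  6 × C (aromatic): 1 H each → 6
  Total hydrogens = 6.
Molecular formula: C6H6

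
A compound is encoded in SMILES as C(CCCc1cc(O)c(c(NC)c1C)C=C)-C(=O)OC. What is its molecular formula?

C16H23NO3

Heavy atoms from the SMILES: 16 C, 1 N, 3 O.
Implicit hydrogens by atom environment:
  5 × C: 2 H each → 10
  5 × C (aromatic): no H
  3 × C: 3 H each → 9
  2 × O: no H
  1 × C (aromatic): 1 H
  1 × C: 1 H
  1 × C: no H
  1 × N: 1 H
  1 × O: 1 H
  Total hydrogens = 23.
Molecular formula: C16H23NO3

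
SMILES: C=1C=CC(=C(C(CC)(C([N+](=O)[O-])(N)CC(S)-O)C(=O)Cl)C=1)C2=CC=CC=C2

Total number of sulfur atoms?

The symbol for sulfur appears 1 time in the SMILES.

1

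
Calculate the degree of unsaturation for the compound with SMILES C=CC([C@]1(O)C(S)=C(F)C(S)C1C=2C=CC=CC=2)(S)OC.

Molecular formula from the SMILES: C15H17FO2S3.
DoU = (2C + 2 + N − H − X)/2 = (2·15 + 2 + 0 − 17 − 1)/2 = 14/2 = 7.
(Structurally: 2 ring(s) + 5 π bond(s) = 7.)

7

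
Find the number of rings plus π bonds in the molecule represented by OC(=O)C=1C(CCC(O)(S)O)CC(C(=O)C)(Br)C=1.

4

Molecular formula from the SMILES: C11H15BrO5S.
DoU = (2C + 2 + N − H − X)/2 = (2·11 + 2 + 0 − 15 − 1)/2 = 8/2 = 4.
(Structurally: 1 ring(s) + 3 π bond(s) = 4.)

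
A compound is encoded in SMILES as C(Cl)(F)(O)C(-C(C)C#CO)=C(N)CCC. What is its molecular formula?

C10H15ClFNO2

Heavy atoms from the SMILES: 10 C, 1 Cl, 1 F, 1 N, 2 O.
Implicit hydrogens by atom environment:
  5 × C: no H
  2 × C: 3 H each → 6
  2 × C: 2 H each → 4
  2 × O: 1 H each → 2
  1 × C: 1 H
  1 × Cl: no H
  1 × F: no H
  1 × N: 2 H
  Total hydrogens = 15.
Molecular formula: C10H15ClFNO2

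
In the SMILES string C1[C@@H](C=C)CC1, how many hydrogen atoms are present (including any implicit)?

Hydrogens are implicit in SMILES; fill each atom to its normal valence:
  4 × C: 2 H each → 8
  2 × C: 1 H each → 2
  Total hydrogens = 10.

10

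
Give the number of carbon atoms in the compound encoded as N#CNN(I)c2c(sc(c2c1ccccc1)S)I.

11

The symbol for carbon appears 11 times in the SMILES. Lowercase c denotes aromatic carbon and counts toward C.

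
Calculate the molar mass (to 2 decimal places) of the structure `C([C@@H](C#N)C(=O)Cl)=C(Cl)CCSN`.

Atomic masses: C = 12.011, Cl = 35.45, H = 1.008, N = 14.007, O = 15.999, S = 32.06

Molecular formula: C7H8Cl2N2OS.
M = 7×12.011 + 2×35.45 + 8×1.008 + 2×14.007 + 1×15.999 + 1×32.06 = 239.11 g/mol.

239.11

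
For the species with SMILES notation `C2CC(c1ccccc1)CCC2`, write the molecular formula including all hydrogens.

Heavy atoms from the SMILES: 12 C.
Implicit hydrogens by atom environment:
  5 × C: 2 H each → 10
  5 × C (aromatic): 1 H each → 5
  1 × C: 1 H
  1 × C (aromatic): no H
  Total hydrogens = 16.
Molecular formula: C12H16

C12H16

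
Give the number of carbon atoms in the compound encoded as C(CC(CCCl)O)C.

The symbol for carbon appears 6 times in the SMILES. (Cl is a single chlorine, not C + l.)

6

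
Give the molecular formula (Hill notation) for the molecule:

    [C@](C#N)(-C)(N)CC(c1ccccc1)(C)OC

Heavy atoms from the SMILES: 13 C, 2 N, 1 O.
Implicit hydrogens by atom environment:
  5 × C (aromatic): 1 H each → 5
  3 × C: 3 H each → 9
  3 × C: no H
  1 × C: 2 H
  1 × C (aromatic): no H
  1 × N: 2 H
  1 × N: no H
  1 × O: no H
  Total hydrogens = 18.
Molecular formula: C13H18N2O

C13H18N2O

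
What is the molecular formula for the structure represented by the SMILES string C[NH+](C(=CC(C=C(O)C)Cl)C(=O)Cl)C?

Heavy atoms from the SMILES: 9 C, 2 Cl, 1 N, 2 O.
Implicit hydrogens by atom environment:
  3 × C: 3 H each → 9
  3 × C: 1 H each → 3
  3 × C: no H
  2 × Cl: no H
  1 × N (charge +1): 1 H
  1 × O: 1 H
  1 × O: no H
  Total hydrogens = 14.
Net charge +1.
Molecular formula: C9H14Cl2NO2+

C9H14Cl2NO2+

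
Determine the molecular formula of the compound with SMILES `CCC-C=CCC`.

Heavy atoms from the SMILES: 7 C.
Implicit hydrogens by atom environment:
  3 × C: 2 H each → 6
  2 × C: 3 H each → 6
  2 × C: 1 H each → 2
  Total hydrogens = 14.
Molecular formula: C7H14

C7H14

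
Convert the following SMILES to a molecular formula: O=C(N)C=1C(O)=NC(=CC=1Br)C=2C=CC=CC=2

C12H9BrN2O2

Heavy atoms from the SMILES: 1 Br, 12 C, 2 N, 2 O.
Implicit hydrogens by atom environment:
  6 × C (aromatic): 1 H each → 6
  5 × C (aromatic): no H
  1 × Br: no H
  1 × C: no H
  1 × N: 2 H
  1 × N (aromatic): no H
  1 × O: 1 H
  1 × O: no H
  Total hydrogens = 9.
Molecular formula: C12H9BrN2O2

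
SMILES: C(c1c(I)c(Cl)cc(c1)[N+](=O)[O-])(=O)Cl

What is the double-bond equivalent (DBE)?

6

Molecular formula from the SMILES: C7H2Cl2INO3.
DoU = (2C + 2 + N − H − X)/2 = (2·7 + 2 + 1 − 2 − 3)/2 = 12/2 = 6.
(Structurally: 1 ring(s) + 5 π bond(s) = 6.)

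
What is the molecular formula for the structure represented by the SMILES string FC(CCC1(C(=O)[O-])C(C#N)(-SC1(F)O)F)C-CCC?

C12H15F3NO3S-

Heavy atoms from the SMILES: 12 C, 3 F, 1 N, 3 O, 1 S.
Implicit hydrogens by atom environment:
  5 × C: 2 H each → 10
  5 × C: no H
  3 × F: no H
  1 × C: 3 H
  1 × C: 1 H
  1 × N: no H
  1 × O: 1 H
  1 × O: no H
  1 × O (charge -1): no H
  1 × S: no H
  Total hydrogens = 15.
Net charge -1.
Molecular formula: C12H15F3NO3S-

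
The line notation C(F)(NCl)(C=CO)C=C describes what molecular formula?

Heavy atoms from the SMILES: 5 C, 1 Cl, 1 F, 1 N, 1 O.
Implicit hydrogens by atom environment:
  3 × C: 1 H each → 3
  1 × C: 2 H
  1 × C: no H
  1 × Cl: no H
  1 × F: no H
  1 × N: 1 H
  1 × O: 1 H
  Total hydrogens = 7.
Molecular formula: C5H7ClFNO

C5H7ClFNO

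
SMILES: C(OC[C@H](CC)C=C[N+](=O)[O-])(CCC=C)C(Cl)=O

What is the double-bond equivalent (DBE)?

4

Molecular formula from the SMILES: C12H18ClNO4.
DoU = (2C + 2 + N − H − X)/2 = (2·12 + 2 + 1 − 18 − 1)/2 = 8/2 = 4.
(Structurally: 0 ring(s) + 4 π bond(s) = 4.)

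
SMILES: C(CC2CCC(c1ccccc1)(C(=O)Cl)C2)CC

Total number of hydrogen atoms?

Hydrogens are implicit in SMILES; fill each atom to its normal valence:
  6 × C: 2 H each → 12
  5 × C (aromatic): 1 H each → 5
  2 × C: no H
  1 × C: 3 H
  1 × C: 1 H
  1 × C (aromatic): no H
  1 × Cl: no H
  1 × O: no H
  Total hydrogens = 21.

21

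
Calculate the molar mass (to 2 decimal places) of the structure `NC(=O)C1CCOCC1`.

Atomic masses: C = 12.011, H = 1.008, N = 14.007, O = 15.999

Molecular formula: C6H11NO2.
M = 6×12.011 + 11×1.008 + 1×14.007 + 2×15.999 = 129.16 g/mol.

129.16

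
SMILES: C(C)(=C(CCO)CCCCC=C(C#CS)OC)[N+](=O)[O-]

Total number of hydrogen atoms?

Hydrogens are implicit in SMILES; fill each atom to its normal valence:
  6 × C: 2 H each → 12
  5 × C: no H
  2 × C: 3 H each → 6
  2 × O: no H
  1 × C: 1 H
  1 × N (charge +1): no H
  1 × O: 1 H
  1 × O (charge -1): no H
  1 × S: 1 H
  Total hydrogens = 21.

21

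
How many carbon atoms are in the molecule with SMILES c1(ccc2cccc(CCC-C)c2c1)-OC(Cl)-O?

15

The symbol for carbon appears 15 times in the SMILES. Lowercase c denotes aromatic carbon and counts toward C.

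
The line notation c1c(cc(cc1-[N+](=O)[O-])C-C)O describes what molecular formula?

C8H9NO3

Heavy atoms from the SMILES: 8 C, 1 N, 3 O.
Implicit hydrogens by atom environment:
  3 × C (aromatic): 1 H each → 3
  3 × C (aromatic): no H
  1 × C: 3 H
  1 × C: 2 H
  1 × N (charge +1): no H
  1 × O: 1 H
  1 × O: no H
  1 × O (charge -1): no H
  Total hydrogens = 9.
Molecular formula: C8H9NO3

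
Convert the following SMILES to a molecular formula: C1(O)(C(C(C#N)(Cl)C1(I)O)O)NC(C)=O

Heavy atoms from the SMILES: 7 C, 1 Cl, 1 I, 2 N, 4 O.
Implicit hydrogens by atom environment:
  5 × C: no H
  3 × O: 1 H each → 3
  1 × C: 3 H
  1 × C: 1 H
  1 × Cl: no H
  1 × I: no H
  1 × N: 1 H
  1 × N: no H
  1 × O: no H
  Total hydrogens = 8.
Molecular formula: C7H8ClIN2O4

C7H8ClIN2O4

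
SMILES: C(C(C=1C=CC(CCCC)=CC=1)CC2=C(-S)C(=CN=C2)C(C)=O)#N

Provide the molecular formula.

C20H22N2OS

Heavy atoms from the SMILES: 20 C, 2 N, 1 O, 1 S.
Implicit hydrogens by atom environment:
  6 × C (aromatic): 1 H each → 6
  5 × C (aromatic): no H
  4 × C: 2 H each → 8
  2 × C: 3 H each → 6
  2 × C: no H
  1 × C: 1 H
  1 × N (aromatic): no H
  1 × N: no H
  1 × O: no H
  1 × S: 1 H
  Total hydrogens = 22.
Molecular formula: C20H22N2OS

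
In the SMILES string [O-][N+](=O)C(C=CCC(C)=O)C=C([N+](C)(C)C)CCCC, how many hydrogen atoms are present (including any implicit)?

Hydrogens are implicit in SMILES; fill each atom to its normal valence:
  5 × C: 3 H each → 15
  4 × C: 2 H each → 8
  4 × C: 1 H each → 4
  2 × C: no H
  2 × N (charge +1): no H
  2 × O: no H
  1 × O (charge -1): no H
  Total hydrogens = 27.

27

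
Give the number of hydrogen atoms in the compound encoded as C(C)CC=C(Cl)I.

Hydrogens are implicit in SMILES; fill each atom to its normal valence:
  2 × C: 2 H each → 4
  1 × C: 3 H
  1 × C: 1 H
  1 × C: no H
  1 × Cl: no H
  1 × I: no H
  Total hydrogens = 8.

8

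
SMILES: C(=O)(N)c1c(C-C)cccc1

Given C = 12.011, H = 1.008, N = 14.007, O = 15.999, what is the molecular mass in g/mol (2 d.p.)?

Molecular formula: C9H11NO.
M = 9×12.011 + 11×1.008 + 1×14.007 + 1×15.999 = 149.19 g/mol.

149.19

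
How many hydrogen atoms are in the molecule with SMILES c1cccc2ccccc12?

Hydrogens are implicit in SMILES; fill each atom to its normal valence:
  8 × C (aromatic): 1 H each → 8
  2 × C (aromatic): no H
  Total hydrogens = 8.

8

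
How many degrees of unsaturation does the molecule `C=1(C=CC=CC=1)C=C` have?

5

Molecular formula from the SMILES: C8H8.
DoU = (2C + 2 + N − H − X)/2 = (2·8 + 2 + 0 − 8 − 0)/2 = 10/2 = 5.
(Structurally: 1 ring(s) + 4 π bond(s) = 5.)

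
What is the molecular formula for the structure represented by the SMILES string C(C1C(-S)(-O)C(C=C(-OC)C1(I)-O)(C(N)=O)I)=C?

Heavy atoms from the SMILES: 10 C, 2 I, 1 N, 4 O, 1 S.
Implicit hydrogens by atom environment:
  5 × C: no H
  3 × C: 1 H each → 3
  2 × I: no H
  2 × O: 1 H each → 2
  2 × O: no H
  1 × C: 3 H
  1 × C: 2 H
  1 × N: 2 H
  1 × S: 1 H
  Total hydrogens = 13.
Molecular formula: C10H13I2NO4S

C10H13I2NO4S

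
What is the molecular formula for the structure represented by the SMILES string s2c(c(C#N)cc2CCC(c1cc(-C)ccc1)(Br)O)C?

Heavy atoms from the SMILES: 1 Br, 16 C, 1 N, 1 O, 1 S.
Implicit hydrogens by atom environment:
  5 × C (aromatic): 1 H each → 5
  5 × C (aromatic): no H
  2 × C: 3 H each → 6
  2 × C: 2 H each → 4
  2 × C: no H
  1 × Br: no H
  1 × N: no H
  1 × O: 1 H
  1 × S (aromatic): no H
  Total hydrogens = 16.
Molecular formula: C16H16BrNOS

C16H16BrNOS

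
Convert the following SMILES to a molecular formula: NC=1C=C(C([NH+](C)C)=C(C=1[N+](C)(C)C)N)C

Heavy atoms from the SMILES: 12 C, 4 N.
Implicit hydrogens by atom environment:
  6 × C: 3 H each → 18
  5 × C (aromatic): no H
  2 × N: 2 H each → 4
  1 × C (aromatic): 1 H
  1 × N (charge +1): 1 H
  1 × N (charge +1): no H
  Total hydrogens = 24.
Net charge +2.
Molecular formula: [C12H24N4]2+

[C12H24N4]2+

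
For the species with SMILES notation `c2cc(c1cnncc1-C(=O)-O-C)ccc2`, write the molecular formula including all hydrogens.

C12H10N2O2

Heavy atoms from the SMILES: 12 C, 2 N, 2 O.
Implicit hydrogens by atom environment:
  7 × C (aromatic): 1 H each → 7
  3 × C (aromatic): no H
  2 × N (aromatic): no H
  2 × O: no H
  1 × C: 3 H
  1 × C: no H
  Total hydrogens = 10.
Molecular formula: C12H10N2O2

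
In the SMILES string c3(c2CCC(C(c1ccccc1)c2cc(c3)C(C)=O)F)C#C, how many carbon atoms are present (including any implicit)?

The symbol for carbon appears 20 times in the SMILES. Lowercase c denotes aromatic carbon and counts toward C.

20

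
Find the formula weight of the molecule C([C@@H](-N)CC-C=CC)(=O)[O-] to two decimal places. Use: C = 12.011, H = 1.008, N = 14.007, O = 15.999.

Molecular formula: C7H12NO2-.
M = 7×12.011 + 12×1.008 + 1×14.007 + 2×15.999 = 142.18 g/mol.

142.18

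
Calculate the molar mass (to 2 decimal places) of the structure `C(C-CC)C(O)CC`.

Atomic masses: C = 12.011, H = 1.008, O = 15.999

Molecular formula: C7H16O.
M = 7×12.011 + 16×1.008 + 1×15.999 = 116.20 g/mol.

116.20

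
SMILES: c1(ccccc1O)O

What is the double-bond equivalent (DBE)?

Molecular formula from the SMILES: C6H6O2.
DoU = (2C + 2 + N − H − X)/2 = (2·6 + 2 + 0 − 6 − 0)/2 = 8/2 = 4.
(Structurally: 1 ring(s) + 3 π bond(s) = 4.)

4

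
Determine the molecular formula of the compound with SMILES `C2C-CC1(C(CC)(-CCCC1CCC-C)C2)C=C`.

C18H32

Heavy atoms from the SMILES: 18 C.
Implicit hydrogens by atom environment:
  12 × C: 2 H each → 24
  2 × C: 3 H each → 6
  2 × C: 1 H each → 2
  2 × C: no H
  Total hydrogens = 32.
Molecular formula: C18H32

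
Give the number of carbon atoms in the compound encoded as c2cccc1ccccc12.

10

The symbol for carbon appears 10 times in the SMILES. Lowercase c denotes aromatic carbon and counts toward C.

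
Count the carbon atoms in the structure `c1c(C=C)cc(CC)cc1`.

10

The symbol for carbon appears 10 times in the SMILES. Lowercase c denotes aromatic carbon and counts toward C.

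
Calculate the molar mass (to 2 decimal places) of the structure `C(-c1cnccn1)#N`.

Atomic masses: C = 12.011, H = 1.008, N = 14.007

Molecular formula: C5H3N3.
M = 5×12.011 + 3×1.008 + 3×14.007 = 105.10 g/mol.

105.10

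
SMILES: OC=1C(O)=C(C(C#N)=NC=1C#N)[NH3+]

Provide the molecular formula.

Heavy atoms from the SMILES: 7 C, 4 N, 2 O.
Implicit hydrogens by atom environment:
  5 × C (aromatic): no H
  2 × C: no H
  2 × N: no H
  2 × O: 1 H each → 2
  1 × N (charge +1): 3 H
  1 × N (aromatic): no H
  Total hydrogens = 5.
Net charge +1.
Molecular formula: C7H5N4O2+

C7H5N4O2+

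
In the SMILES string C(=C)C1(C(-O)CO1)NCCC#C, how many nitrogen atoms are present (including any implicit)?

1

The symbol for nitrogen appears 1 time in the SMILES.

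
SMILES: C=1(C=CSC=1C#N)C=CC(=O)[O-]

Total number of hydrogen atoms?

4

Hydrogens are implicit in SMILES; fill each atom to its normal valence:
  2 × C (aromatic): 1 H each → 2
  2 × C: 1 H each → 2
  2 × C (aromatic): no H
  2 × C: no H
  1 × N: no H
  1 × O: no H
  1 × O (charge -1): no H
  1 × S (aromatic): no H
  Total hydrogens = 4.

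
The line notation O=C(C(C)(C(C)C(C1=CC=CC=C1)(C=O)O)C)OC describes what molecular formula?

Heavy atoms from the SMILES: 15 C, 4 O.
Implicit hydrogens by atom environment:
  5 × C (aromatic): 1 H each → 5
  4 × C: 3 H each → 12
  3 × C: no H
  3 × O: no H
  2 × C: 1 H each → 2
  1 × C (aromatic): no H
  1 × O: 1 H
  Total hydrogens = 20.
Molecular formula: C15H20O4

C15H20O4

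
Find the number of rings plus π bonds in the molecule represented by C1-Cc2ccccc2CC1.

Molecular formula from the SMILES: C10H12.
DoU = (2C + 2 + N − H − X)/2 = (2·10 + 2 + 0 − 12 − 0)/2 = 10/2 = 5.
(Structurally: 2 ring(s) + 3 π bond(s) = 5.)

5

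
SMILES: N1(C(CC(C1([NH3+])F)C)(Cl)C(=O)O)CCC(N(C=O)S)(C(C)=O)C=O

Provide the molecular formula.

Heavy atoms from the SMILES: 13 C, 1 Cl, 1 F, 3 N, 5 O, 1 S.
Implicit hydrogens by atom environment:
  5 × C: no H
  4 × O: no H
  3 × C: 2 H each → 6
  3 × C: 1 H each → 3
  2 × C: 3 H each → 6
  2 × N: no H
  1 × Cl: no H
  1 × F: no H
  1 × N (charge +1): 3 H
  1 × O: 1 H
  1 × S: 1 H
  Total hydrogens = 20.
Net charge +1.
Molecular formula: C13H20ClFN3O5S+

C13H20ClFN3O5S+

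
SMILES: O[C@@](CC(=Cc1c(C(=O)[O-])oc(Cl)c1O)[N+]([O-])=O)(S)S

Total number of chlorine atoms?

1

The symbol for chlorine appears 1 time in the SMILES.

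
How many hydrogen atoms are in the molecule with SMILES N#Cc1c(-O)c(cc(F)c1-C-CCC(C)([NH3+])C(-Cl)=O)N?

Hydrogens are implicit in SMILES; fill each atom to its normal valence:
  5 × C (aromatic): no H
  3 × C: 2 H each → 6
  3 × C: no H
  1 × C: 3 H
  1 × C (aromatic): 1 H
  1 × Cl: no H
  1 × F: no H
  1 × N (charge +1): 3 H
  1 × N: 2 H
  1 × N: no H
  1 × O: 1 H
  1 × O: no H
  Total hydrogens = 16.

16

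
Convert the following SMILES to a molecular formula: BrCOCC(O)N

Heavy atoms from the SMILES: 1 Br, 3 C, 1 N, 2 O.
Implicit hydrogens by atom environment:
  2 × C: 2 H each → 4
  1 × Br: no H
  1 × C: 1 H
  1 × N: 2 H
  1 × O: 1 H
  1 × O: no H
  Total hydrogens = 8.
Molecular formula: C3H8BrNO2

C3H8BrNO2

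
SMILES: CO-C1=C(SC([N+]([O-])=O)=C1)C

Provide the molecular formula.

C6H7NO3S

Heavy atoms from the SMILES: 6 C, 1 N, 3 O, 1 S.
Implicit hydrogens by atom environment:
  3 × C (aromatic): no H
  2 × C: 3 H each → 6
  2 × O: no H
  1 × C (aromatic): 1 H
  1 × N (charge +1): no H
  1 × O (charge -1): no H
  1 × S (aromatic): no H
  Total hydrogens = 7.
Molecular formula: C6H7NO3S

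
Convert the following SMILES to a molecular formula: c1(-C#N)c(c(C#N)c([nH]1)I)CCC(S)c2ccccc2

C15H12IN3S

Heavy atoms from the SMILES: 15 C, 1 I, 3 N, 1 S.
Implicit hydrogens by atom environment:
  5 × C (aromatic): 1 H each → 5
  5 × C (aromatic): no H
  2 × C: 2 H each → 4
  2 × C: no H
  2 × N: no H
  1 × C: 1 H
  1 × I: no H
  1 × N (aromatic): 1 H
  1 × S: 1 H
  Total hydrogens = 12.
Molecular formula: C15H12IN3S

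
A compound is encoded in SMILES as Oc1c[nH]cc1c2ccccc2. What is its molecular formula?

C10H9NO

Heavy atoms from the SMILES: 10 C, 1 N, 1 O.
Implicit hydrogens by atom environment:
  7 × C (aromatic): 1 H each → 7
  3 × C (aromatic): no H
  1 × N (aromatic): 1 H
  1 × O: 1 H
  Total hydrogens = 9.
Molecular formula: C10H9NO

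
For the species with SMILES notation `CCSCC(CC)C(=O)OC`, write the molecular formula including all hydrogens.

Heavy atoms from the SMILES: 8 C, 2 O, 1 S.
Implicit hydrogens by atom environment:
  3 × C: 3 H each → 9
  3 × C: 2 H each → 6
  2 × O: no H
  1 × C: 1 H
  1 × C: no H
  1 × S: no H
  Total hydrogens = 16.
Molecular formula: C8H16O2S

C8H16O2S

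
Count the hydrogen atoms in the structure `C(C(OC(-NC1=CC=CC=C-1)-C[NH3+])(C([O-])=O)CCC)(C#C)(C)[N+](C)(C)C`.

Hydrogens are implicit in SMILES; fill each atom to its normal valence:
  5 × C: 3 H each → 15
  5 × C (aromatic): 1 H each → 5
  4 × C: no H
  3 × C: 2 H each → 6
  2 × C: 1 H each → 2
  2 × O: no H
  1 × C (aromatic): no H
  1 × N (charge +1): 3 H
  1 × N: 1 H
  1 × N (charge +1): no H
  1 × O (charge -1): no H
  Total hydrogens = 32.

32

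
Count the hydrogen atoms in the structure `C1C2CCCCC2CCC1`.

Hydrogens are implicit in SMILES; fill each atom to its normal valence:
  8 × C: 2 H each → 16
  2 × C: 1 H each → 2
  Total hydrogens = 18.

18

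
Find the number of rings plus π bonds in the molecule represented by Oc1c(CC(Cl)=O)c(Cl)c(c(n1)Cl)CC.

Molecular formula from the SMILES: C9H8Cl3NO2.
DoU = (2C + 2 + N − H − X)/2 = (2·9 + 2 + 1 − 8 − 3)/2 = 10/2 = 5.
(Structurally: 1 ring(s) + 4 π bond(s) = 5.)

5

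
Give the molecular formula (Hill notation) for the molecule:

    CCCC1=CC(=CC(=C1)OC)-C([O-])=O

C11H13O3-

Heavy atoms from the SMILES: 11 C, 3 O.
Implicit hydrogens by atom environment:
  3 × C (aromatic): 1 H each → 3
  3 × C (aromatic): no H
  2 × C: 3 H each → 6
  2 × C: 2 H each → 4
  2 × O: no H
  1 × C: no H
  1 × O (charge -1): no H
  Total hydrogens = 13.
Net charge -1.
Molecular formula: C11H13O3-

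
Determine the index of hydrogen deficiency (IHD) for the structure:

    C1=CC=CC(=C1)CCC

4

Molecular formula from the SMILES: C9H12.
DoU = (2C + 2 + N − H − X)/2 = (2·9 + 2 + 0 − 12 − 0)/2 = 8/2 = 4.
(Structurally: 1 ring(s) + 3 π bond(s) = 4.)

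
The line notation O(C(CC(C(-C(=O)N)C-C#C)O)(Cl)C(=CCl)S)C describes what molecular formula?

Heavy atoms from the SMILES: 11 C, 2 Cl, 1 N, 3 O, 1 S.
Implicit hydrogens by atom environment:
  4 × C: 1 H each → 4
  4 × C: no H
  2 × C: 2 H each → 4
  2 × Cl: no H
  2 × O: no H
  1 × C: 3 H
  1 × N: 2 H
  1 × O: 1 H
  1 × S: 1 H
  Total hydrogens = 15.
Molecular formula: C11H15Cl2NO3S

C11H15Cl2NO3S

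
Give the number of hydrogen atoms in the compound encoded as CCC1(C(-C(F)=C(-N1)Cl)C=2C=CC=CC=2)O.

13

Hydrogens are implicit in SMILES; fill each atom to its normal valence:
  5 × C (aromatic): 1 H each → 5
  3 × C: no H
  1 × C: 3 H
  1 × C: 2 H
  1 × C: 1 H
  1 × C (aromatic): no H
  1 × Cl: no H
  1 × F: no H
  1 × N: 1 H
  1 × O: 1 H
  Total hydrogens = 13.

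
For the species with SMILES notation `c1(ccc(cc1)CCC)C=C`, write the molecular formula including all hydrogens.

Heavy atoms from the SMILES: 11 C.
Implicit hydrogens by atom environment:
  4 × C (aromatic): 1 H each → 4
  3 × C: 2 H each → 6
  2 × C (aromatic): no H
  1 × C: 3 H
  1 × C: 1 H
  Total hydrogens = 14.
Molecular formula: C11H14

C11H14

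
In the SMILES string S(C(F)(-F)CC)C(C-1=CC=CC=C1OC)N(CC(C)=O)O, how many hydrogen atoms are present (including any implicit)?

Hydrogens are implicit in SMILES; fill each atom to its normal valence:
  4 × C (aromatic): 1 H each → 4
  3 × C: 3 H each → 9
  2 × C: 2 H each → 4
  2 × C: no H
  2 × C (aromatic): no H
  2 × F: no H
  2 × O: no H
  1 × C: 1 H
  1 × N: no H
  1 × O: 1 H
  1 × S: no H
  Total hydrogens = 19.

19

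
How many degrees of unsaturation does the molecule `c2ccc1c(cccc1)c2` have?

Molecular formula from the SMILES: C10H8.
DoU = (2C + 2 + N − H − X)/2 = (2·10 + 2 + 0 − 8 − 0)/2 = 14/2 = 7.
(Structurally: 2 ring(s) + 5 π bond(s) = 7.)

7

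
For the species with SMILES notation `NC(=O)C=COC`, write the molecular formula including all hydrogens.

C4H7NO2

Heavy atoms from the SMILES: 4 C, 1 N, 2 O.
Implicit hydrogens by atom environment:
  2 × C: 1 H each → 2
  2 × O: no H
  1 × C: 3 H
  1 × C: no H
  1 × N: 2 H
  Total hydrogens = 7.
Molecular formula: C4H7NO2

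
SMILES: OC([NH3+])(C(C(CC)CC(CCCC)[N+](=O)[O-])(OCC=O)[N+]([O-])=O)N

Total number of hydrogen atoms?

27

Hydrogens are implicit in SMILES; fill each atom to its normal valence:
  6 × C: 2 H each → 12
  4 × O: no H
  3 × C: 1 H each → 3
  2 × C: 3 H each → 6
  2 × C: no H
  2 × N (charge +1): no H
  2 × O (charge -1): no H
  1 × N (charge +1): 3 H
  1 × N: 2 H
  1 × O: 1 H
  Total hydrogens = 27.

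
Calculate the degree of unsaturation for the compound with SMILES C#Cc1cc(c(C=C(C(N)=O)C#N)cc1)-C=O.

11

Molecular formula from the SMILES: C13H8N2O2.
DoU = (2C + 2 + N − H − X)/2 = (2·13 + 2 + 2 − 8 − 0)/2 = 22/2 = 11.
(Structurally: 1 ring(s) + 10 π bond(s) = 11.)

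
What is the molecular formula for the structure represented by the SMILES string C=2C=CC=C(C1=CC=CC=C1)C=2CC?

C14H14

Heavy atoms from the SMILES: 14 C.
Implicit hydrogens by atom environment:
  9 × C (aromatic): 1 H each → 9
  3 × C (aromatic): no H
  1 × C: 3 H
  1 × C: 2 H
  Total hydrogens = 14.
Molecular formula: C14H14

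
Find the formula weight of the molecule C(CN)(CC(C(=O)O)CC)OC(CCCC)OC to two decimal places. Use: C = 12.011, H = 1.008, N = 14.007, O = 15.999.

261.36

Molecular formula: C13H27NO4.
M = 13×12.011 + 27×1.008 + 1×14.007 + 4×15.999 = 261.36 g/mol.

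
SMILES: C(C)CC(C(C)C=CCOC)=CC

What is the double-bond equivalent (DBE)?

2

Molecular formula from the SMILES: C12H22O.
DoU = (2C + 2 + N − H − X)/2 = (2·12 + 2 + 0 − 22 − 0)/2 = 4/2 = 2.
(Structurally: 0 ring(s) + 2 π bond(s) = 2.)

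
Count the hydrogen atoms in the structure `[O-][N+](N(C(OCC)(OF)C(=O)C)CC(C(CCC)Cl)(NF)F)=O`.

Hydrogens are implicit in SMILES; fill each atom to its normal valence:
  4 × C: 2 H each → 8
  4 × O: no H
  3 × C: 3 H each → 9
  3 × C: no H
  3 × F: no H
  1 × C: 1 H
  1 × Cl: no H
  1 × N: 1 H
  1 × N: no H
  1 × N (charge +1): no H
  1 × O (charge -1): no H
  Total hydrogens = 19.

19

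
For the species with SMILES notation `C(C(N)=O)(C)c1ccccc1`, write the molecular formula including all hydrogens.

C9H11NO

Heavy atoms from the SMILES: 9 C, 1 N, 1 O.
Implicit hydrogens by atom environment:
  5 × C (aromatic): 1 H each → 5
  1 × C: 3 H
  1 × C: 1 H
  1 × C (aromatic): no H
  1 × C: no H
  1 × N: 2 H
  1 × O: no H
  Total hydrogens = 11.
Molecular formula: C9H11NO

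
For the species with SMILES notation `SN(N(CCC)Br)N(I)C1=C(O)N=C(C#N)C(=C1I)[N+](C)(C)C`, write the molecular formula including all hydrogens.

C12H18BrI2N6OS+

Heavy atoms from the SMILES: 1 Br, 12 C, 2 I, 6 N, 1 O, 1 S.
Implicit hydrogens by atom environment:
  5 × C (aromatic): no H
  4 × C: 3 H each → 12
  4 × N: no H
  2 × C: 2 H each → 4
  2 × I: no H
  1 × Br: no H
  1 × C: no H
  1 × N (aromatic): no H
  1 × N (charge +1): no H
  1 × O: 1 H
  1 × S: 1 H
  Total hydrogens = 18.
Net charge +1.
Molecular formula: C12H18BrI2N6OS+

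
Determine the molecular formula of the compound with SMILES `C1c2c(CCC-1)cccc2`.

C10H12

Heavy atoms from the SMILES: 10 C.
Implicit hydrogens by atom environment:
  4 × C: 2 H each → 8
  4 × C (aromatic): 1 H each → 4
  2 × C (aromatic): no H
  Total hydrogens = 12.
Molecular formula: C10H12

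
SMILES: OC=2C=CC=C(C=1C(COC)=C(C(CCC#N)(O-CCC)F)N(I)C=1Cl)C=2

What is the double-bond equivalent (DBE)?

9

Molecular formula from the SMILES: C19H21ClFIN2O3.
DoU = (2C + 2 + N − H − X)/2 = (2·19 + 2 + 2 − 21 − 3)/2 = 18/2 = 9.
(Structurally: 2 ring(s) + 7 π bond(s) = 9.)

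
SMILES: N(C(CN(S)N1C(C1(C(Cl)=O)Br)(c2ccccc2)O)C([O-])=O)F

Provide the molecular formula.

C12H11BrClFN3O4S-

Heavy atoms from the SMILES: 1 Br, 12 C, 1 Cl, 1 F, 3 N, 4 O, 1 S.
Implicit hydrogens by atom environment:
  5 × C (aromatic): 1 H each → 5
  4 × C: no H
  2 × N: no H
  2 × O: no H
  1 × Br: no H
  1 × C: 2 H
  1 × C: 1 H
  1 × C (aromatic): no H
  1 × Cl: no H
  1 × F: no H
  1 × N: 1 H
  1 × O: 1 H
  1 × O (charge -1): no H
  1 × S: 1 H
  Total hydrogens = 11.
Net charge -1.
Molecular formula: C12H11BrClFN3O4S-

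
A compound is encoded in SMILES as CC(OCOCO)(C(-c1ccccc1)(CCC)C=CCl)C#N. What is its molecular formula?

C17H22ClNO3

Heavy atoms from the SMILES: 17 C, 1 Cl, 1 N, 3 O.
Implicit hydrogens by atom environment:
  5 × C (aromatic): 1 H each → 5
  4 × C: 2 H each → 8
  3 × C: no H
  2 × C: 3 H each → 6
  2 × C: 1 H each → 2
  2 × O: no H
  1 × C (aromatic): no H
  1 × Cl: no H
  1 × N: no H
  1 × O: 1 H
  Total hydrogens = 22.
Molecular formula: C17H22ClNO3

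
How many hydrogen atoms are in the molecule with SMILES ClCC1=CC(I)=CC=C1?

Hydrogens are implicit in SMILES; fill each atom to its normal valence:
  4 × C (aromatic): 1 H each → 4
  2 × C (aromatic): no H
  1 × C: 2 H
  1 × Cl: no H
  1 × I: no H
  Total hydrogens = 6.

6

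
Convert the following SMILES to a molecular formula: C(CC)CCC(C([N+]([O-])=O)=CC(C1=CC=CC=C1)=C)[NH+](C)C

Heavy atoms from the SMILES: 18 C, 2 N, 2 O.
Implicit hydrogens by atom environment:
  5 × C: 2 H each → 10
  5 × C (aromatic): 1 H each → 5
  3 × C: 3 H each → 9
  2 × C: 1 H each → 2
  2 × C: no H
  1 × C (aromatic): no H
  1 × N (charge +1): 1 H
  1 × N (charge +1): no H
  1 × O: no H
  1 × O (charge -1): no H
  Total hydrogens = 27.
Net charge +1.
Molecular formula: C18H27N2O2+

C18H27N2O2+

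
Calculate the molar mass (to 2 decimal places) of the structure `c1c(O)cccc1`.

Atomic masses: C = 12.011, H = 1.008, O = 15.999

Molecular formula: C6H6O.
M = 6×12.011 + 6×1.008 + 1×15.999 = 94.11 g/mol.

94.11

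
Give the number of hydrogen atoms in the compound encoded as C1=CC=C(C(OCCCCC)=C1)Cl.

Hydrogens are implicit in SMILES; fill each atom to its normal valence:
  4 × C: 2 H each → 8
  4 × C (aromatic): 1 H each → 4
  2 × C (aromatic): no H
  1 × C: 3 H
  1 × Cl: no H
  1 × O: no H
  Total hydrogens = 15.

15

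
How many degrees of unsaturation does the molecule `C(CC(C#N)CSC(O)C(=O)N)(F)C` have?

Molecular formula from the SMILES: C8H13FN2O2S.
DoU = (2C + 2 + N − H − X)/2 = (2·8 + 2 + 2 − 13 − 1)/2 = 6/2 = 3.
(Structurally: 0 ring(s) + 3 π bond(s) = 3.)

3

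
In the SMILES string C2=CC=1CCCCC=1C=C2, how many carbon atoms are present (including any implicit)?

10

The symbol for carbon appears 10 times in the SMILES.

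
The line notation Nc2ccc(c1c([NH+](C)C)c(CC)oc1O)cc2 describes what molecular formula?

Heavy atoms from the SMILES: 14 C, 2 N, 2 O.
Implicit hydrogens by atom environment:
  6 × C (aromatic): no H
  4 × C (aromatic): 1 H each → 4
  3 × C: 3 H each → 9
  1 × C: 2 H
  1 × N: 2 H
  1 × N (charge +1): 1 H
  1 × O: 1 H
  1 × O (aromatic): no H
  Total hydrogens = 19.
Net charge +1.
Molecular formula: C14H19N2O2+

C14H19N2O2+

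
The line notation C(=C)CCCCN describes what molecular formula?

C6H13N

Heavy atoms from the SMILES: 6 C, 1 N.
Implicit hydrogens by atom environment:
  5 × C: 2 H each → 10
  1 × C: 1 H
  1 × N: 2 H
  Total hydrogens = 13.
Molecular formula: C6H13N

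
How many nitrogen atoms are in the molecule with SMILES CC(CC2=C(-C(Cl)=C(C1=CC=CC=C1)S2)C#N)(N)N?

The symbol for nitrogen appears 3 times in the SMILES.

3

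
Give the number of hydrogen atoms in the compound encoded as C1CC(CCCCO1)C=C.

16

Hydrogens are implicit in SMILES; fill each atom to its normal valence:
  7 × C: 2 H each → 14
  2 × C: 1 H each → 2
  1 × O: no H
  Total hydrogens = 16.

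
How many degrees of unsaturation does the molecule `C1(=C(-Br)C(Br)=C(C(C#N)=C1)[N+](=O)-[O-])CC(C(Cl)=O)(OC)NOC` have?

Molecular formula from the SMILES: C12H10Br2ClN3O5.
DoU = (2C + 2 + N − H − X)/2 = (2·12 + 2 + 3 − 10 − 3)/2 = 16/2 = 8.
(Structurally: 1 ring(s) + 7 π bond(s) = 8.)

8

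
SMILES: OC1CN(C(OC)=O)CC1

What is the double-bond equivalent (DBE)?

Molecular formula from the SMILES: C6H11NO3.
DoU = (2C + 2 + N − H − X)/2 = (2·6 + 2 + 1 − 11 − 0)/2 = 4/2 = 2.
(Structurally: 1 ring(s) + 1 π bond(s) = 2.)

2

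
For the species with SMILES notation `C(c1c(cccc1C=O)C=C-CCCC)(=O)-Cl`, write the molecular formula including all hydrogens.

C14H15ClO2

Heavy atoms from the SMILES: 14 C, 1 Cl, 2 O.
Implicit hydrogens by atom environment:
  3 × C: 2 H each → 6
  3 × C (aromatic): 1 H each → 3
  3 × C: 1 H each → 3
  3 × C (aromatic): no H
  2 × O: no H
  1 × C: 3 H
  1 × C: no H
  1 × Cl: no H
  Total hydrogens = 15.
Molecular formula: C14H15ClO2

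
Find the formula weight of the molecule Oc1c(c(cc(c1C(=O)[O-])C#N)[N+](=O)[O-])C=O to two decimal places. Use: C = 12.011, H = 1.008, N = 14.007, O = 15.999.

235.13

Molecular formula: C9H3N2O6-.
M = 9×12.011 + 3×1.008 + 2×14.007 + 6×15.999 = 235.13 g/mol.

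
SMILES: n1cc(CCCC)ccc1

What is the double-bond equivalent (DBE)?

Molecular formula from the SMILES: C9H13N.
DoU = (2C + 2 + N − H − X)/2 = (2·9 + 2 + 1 − 13 − 0)/2 = 8/2 = 4.
(Structurally: 1 ring(s) + 3 π bond(s) = 4.)

4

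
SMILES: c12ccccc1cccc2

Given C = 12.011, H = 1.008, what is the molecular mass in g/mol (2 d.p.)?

128.17

Molecular formula: C10H8.
M = 10×12.011 + 8×1.008 = 128.17 g/mol.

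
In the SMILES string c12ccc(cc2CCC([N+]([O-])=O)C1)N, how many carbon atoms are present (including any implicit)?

10

The symbol for carbon appears 10 times in the SMILES. Lowercase c denotes aromatic carbon and counts toward C.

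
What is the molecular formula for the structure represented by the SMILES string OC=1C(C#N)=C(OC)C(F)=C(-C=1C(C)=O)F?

C10H7F2NO3

Heavy atoms from the SMILES: 10 C, 2 F, 1 N, 3 O.
Implicit hydrogens by atom environment:
  6 × C (aromatic): no H
  2 × C: 3 H each → 6
  2 × C: no H
  2 × F: no H
  2 × O: no H
  1 × N: no H
  1 × O: 1 H
  Total hydrogens = 7.
Molecular formula: C10H7F2NO3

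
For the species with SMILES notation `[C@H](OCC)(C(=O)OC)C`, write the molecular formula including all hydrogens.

Heavy atoms from the SMILES: 6 C, 3 O.
Implicit hydrogens by atom environment:
  3 × C: 3 H each → 9
  3 × O: no H
  1 × C: 2 H
  1 × C: 1 H
  1 × C: no H
  Total hydrogens = 12.
Molecular formula: C6H12O3

C6H12O3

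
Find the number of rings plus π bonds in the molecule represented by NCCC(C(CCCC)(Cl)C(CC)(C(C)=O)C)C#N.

3

Molecular formula from the SMILES: C15H27ClN2O.
DoU = (2C + 2 + N − H − X)/2 = (2·15 + 2 + 2 − 27 − 1)/2 = 6/2 = 3.
(Structurally: 0 ring(s) + 3 π bond(s) = 3.)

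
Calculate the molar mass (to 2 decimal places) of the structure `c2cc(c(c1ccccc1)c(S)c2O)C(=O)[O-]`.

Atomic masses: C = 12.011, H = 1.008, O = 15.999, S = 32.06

245.27

Molecular formula: C13H9O3S-.
M = 13×12.011 + 9×1.008 + 3×15.999 + 1×32.06 = 245.27 g/mol.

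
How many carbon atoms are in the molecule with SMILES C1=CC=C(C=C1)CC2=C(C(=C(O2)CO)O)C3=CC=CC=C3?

The symbol for carbon appears 18 times in the SMILES.

18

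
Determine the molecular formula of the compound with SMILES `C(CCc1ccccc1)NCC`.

Heavy atoms from the SMILES: 11 C, 1 N.
Implicit hydrogens by atom environment:
  5 × C (aromatic): 1 H each → 5
  4 × C: 2 H each → 8
  1 × C: 3 H
  1 × C (aromatic): no H
  1 × N: 1 H
  Total hydrogens = 17.
Molecular formula: C11H17N

C11H17N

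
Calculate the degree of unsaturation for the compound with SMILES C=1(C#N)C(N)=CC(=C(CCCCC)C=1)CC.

6

Molecular formula from the SMILES: C14H20N2.
DoU = (2C + 2 + N − H − X)/2 = (2·14 + 2 + 2 − 20 − 0)/2 = 12/2 = 6.
(Structurally: 1 ring(s) + 5 π bond(s) = 6.)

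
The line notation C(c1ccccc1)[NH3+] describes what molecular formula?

C7H10N+

Heavy atoms from the SMILES: 7 C, 1 N.
Implicit hydrogens by atom environment:
  5 × C (aromatic): 1 H each → 5
  1 × C: 2 H
  1 × C (aromatic): no H
  1 × N (charge +1): 3 H
  Total hydrogens = 10.
Net charge +1.
Molecular formula: C7H10N+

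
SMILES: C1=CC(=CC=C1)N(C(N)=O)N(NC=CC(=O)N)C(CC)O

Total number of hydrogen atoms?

Hydrogens are implicit in SMILES; fill each atom to its normal valence:
  5 × C (aromatic): 1 H each → 5
  3 × C: 1 H each → 3
  2 × C: no H
  2 × N: 2 H each → 4
  2 × N: no H
  2 × O: no H
  1 × C: 3 H
  1 × C: 2 H
  1 × C (aromatic): no H
  1 × N: 1 H
  1 × O: 1 H
  Total hydrogens = 19.

19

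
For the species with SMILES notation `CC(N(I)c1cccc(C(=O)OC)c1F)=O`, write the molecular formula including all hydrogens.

C10H9FINO3

Heavy atoms from the SMILES: 10 C, 1 F, 1 I, 1 N, 3 O.
Implicit hydrogens by atom environment:
  3 × C (aromatic): 1 H each → 3
  3 × C (aromatic): no H
  3 × O: no H
  2 × C: 3 H each → 6
  2 × C: no H
  1 × F: no H
  1 × I: no H
  1 × N: no H
  Total hydrogens = 9.
Molecular formula: C10H9FINO3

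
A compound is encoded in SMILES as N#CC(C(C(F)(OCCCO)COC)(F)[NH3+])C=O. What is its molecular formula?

C10H17F2N2O4+

Heavy atoms from the SMILES: 10 C, 2 F, 2 N, 4 O.
Implicit hydrogens by atom environment:
  4 × C: 2 H each → 8
  3 × C: no H
  3 × O: no H
  2 × C: 1 H each → 2
  2 × F: no H
  1 × C: 3 H
  1 × N (charge +1): 3 H
  1 × N: no H
  1 × O: 1 H
  Total hydrogens = 17.
Net charge +1.
Molecular formula: C10H17F2N2O4+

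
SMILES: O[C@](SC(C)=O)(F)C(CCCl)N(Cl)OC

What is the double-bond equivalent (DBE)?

1

Molecular formula from the SMILES: C7H12Cl2FNO3S.
DoU = (2C + 2 + N − H − X)/2 = (2·7 + 2 + 1 − 12 − 3)/2 = 2/2 = 1.
(Structurally: 0 ring(s) + 1 π bond(s) = 1.)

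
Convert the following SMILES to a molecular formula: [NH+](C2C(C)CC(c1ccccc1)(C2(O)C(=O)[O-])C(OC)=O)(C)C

C17H23NO5

Heavy atoms from the SMILES: 17 C, 1 N, 5 O.
Implicit hydrogens by atom environment:
  5 × C (aromatic): 1 H each → 5
  4 × C: 3 H each → 12
  4 × C: no H
  3 × O: no H
  2 × C: 1 H each → 2
  1 × C: 2 H
  1 × C (aromatic): no H
  1 × N (charge +1): 1 H
  1 × O: 1 H
  1 × O (charge -1): no H
  Total hydrogens = 23.
Molecular formula: C17H23NO5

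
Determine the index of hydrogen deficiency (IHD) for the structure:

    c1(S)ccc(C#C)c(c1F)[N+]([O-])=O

Molecular formula from the SMILES: C8H4FNO2S.
DoU = (2C + 2 + N − H − X)/2 = (2·8 + 2 + 1 − 4 − 1)/2 = 14/2 = 7.
(Structurally: 1 ring(s) + 6 π bond(s) = 7.)

7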